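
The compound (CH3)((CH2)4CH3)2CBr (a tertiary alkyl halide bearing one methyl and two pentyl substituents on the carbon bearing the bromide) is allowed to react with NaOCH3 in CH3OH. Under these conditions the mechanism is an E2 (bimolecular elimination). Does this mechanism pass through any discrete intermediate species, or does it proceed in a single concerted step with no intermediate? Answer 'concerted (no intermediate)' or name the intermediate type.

In one step, CH3O⁻ pulls off a β-proton, the C–Br bond cleaves, and a C=C double bond forms between the α- and β-carbons (E2, anti elimination).
All bond changes occur in one transition state; no discrete intermediate is formed.

concerted (no intermediate)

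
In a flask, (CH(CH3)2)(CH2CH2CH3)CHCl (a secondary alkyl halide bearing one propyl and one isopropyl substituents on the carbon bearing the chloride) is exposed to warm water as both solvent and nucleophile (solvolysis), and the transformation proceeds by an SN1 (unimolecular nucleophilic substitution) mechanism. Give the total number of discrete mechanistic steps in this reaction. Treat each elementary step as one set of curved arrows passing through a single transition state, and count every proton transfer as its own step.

4

Step 1: Rate-determining heterolysis of the C–Cl bond gives Cl⁻ and a secondary carbocation.
Step 2: A 1,2-hydride shift from the adjacent isopropyl carbon moves the positive charge from the secondary centre to an adjacent carbon, generating a more stable tertiary carbocation.
Step 3: A lone pair on the oxygen of H2O attacks the carbocation, forming a new C–O σ-bond and an oxonium ion.
Step 4: Proton transfer from the O–H of the oxonium ion to a solvent molecule delivers the neutral alcohol.
Total: 4 elementary steps.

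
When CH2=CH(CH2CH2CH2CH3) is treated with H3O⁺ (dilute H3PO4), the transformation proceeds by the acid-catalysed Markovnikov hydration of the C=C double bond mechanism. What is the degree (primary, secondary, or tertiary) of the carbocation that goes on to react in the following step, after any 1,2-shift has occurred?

Step 1: The π electrons of the C=C bond attack a proton of H3O⁺; Markovnikov addition places the new C–H on the less-substituted alkene carbon, so the positive charge ends up on the more-substituted carbon — a secondary carbocation. H2O is released.
No single 1,2-shift to an adjacent carbon would give a more-substituted cation, so no rearrangement occurs.

secondary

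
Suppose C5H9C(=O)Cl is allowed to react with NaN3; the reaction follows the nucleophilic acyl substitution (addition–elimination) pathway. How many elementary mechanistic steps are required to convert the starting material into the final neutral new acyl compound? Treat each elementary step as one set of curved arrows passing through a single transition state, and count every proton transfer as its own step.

2

Step 1: N3⁻ adds to the carbonyl carbon; the C=O π electrons shift onto oxygen and a tetrahedral alkoxide intermediate forms.
Step 2: An oxygen lone pair re-forms the C=O π bond as the C–Cl σ-bond breaks; Cl⁻ is expelled.
Total: 2 elementary steps.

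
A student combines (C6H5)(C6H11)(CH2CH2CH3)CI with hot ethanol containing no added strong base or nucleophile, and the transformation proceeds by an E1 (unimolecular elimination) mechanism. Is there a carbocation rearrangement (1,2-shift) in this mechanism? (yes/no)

The first-formed carbocation is tertiary.
No single 1,2-shift to an adjacent carbon would produce a more-substituted cation than the one already present, so no rearrangement occurs.

no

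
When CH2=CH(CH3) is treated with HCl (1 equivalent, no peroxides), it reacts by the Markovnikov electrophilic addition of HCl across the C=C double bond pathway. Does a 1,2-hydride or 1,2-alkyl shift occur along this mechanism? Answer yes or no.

no

The first-formed carbocation is secondary.
No single 1,2-shift to an adjacent carbon would produce a more-substituted cation than the one already present, so no rearrangement occurs.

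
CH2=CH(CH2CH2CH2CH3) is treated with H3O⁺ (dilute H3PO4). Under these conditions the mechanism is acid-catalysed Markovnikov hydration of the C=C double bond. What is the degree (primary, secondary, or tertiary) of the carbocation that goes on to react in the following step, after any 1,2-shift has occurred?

Step 1: Protonation of the alkene by H3O⁺: the π bond acts as the nucleophile and picks up H⁺, giving the more stable (Markovnikov) secondary carbocation. H2O is released.
No single 1,2-shift to an adjacent carbon would give a more-substituted cation, so no rearrangement occurs.

secondary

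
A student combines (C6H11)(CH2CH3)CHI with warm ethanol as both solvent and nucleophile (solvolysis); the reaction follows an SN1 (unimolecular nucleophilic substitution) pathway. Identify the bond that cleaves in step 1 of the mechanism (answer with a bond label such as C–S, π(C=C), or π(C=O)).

Step 1: Rate-determining heterolysis of the C–I bond gives I⁻ and a secondary carbocation.
The bond broken in this step is the C–I bond.

C–I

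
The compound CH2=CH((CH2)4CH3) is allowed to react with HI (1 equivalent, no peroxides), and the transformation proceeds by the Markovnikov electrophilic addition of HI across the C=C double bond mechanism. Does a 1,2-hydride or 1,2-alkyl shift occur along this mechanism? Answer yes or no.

The first-formed carbocation is secondary.
No single 1,2-shift to an adjacent carbon would produce a more-substituted cation than the one already present, so no rearrangement occurs.

no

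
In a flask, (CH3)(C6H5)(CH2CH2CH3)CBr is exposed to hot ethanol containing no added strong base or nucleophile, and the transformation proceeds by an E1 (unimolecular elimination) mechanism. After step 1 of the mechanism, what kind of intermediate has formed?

tertiary carbocation

Step 1: The C–Br bond breaks with both electrons going to the bromide; Br⁻ leaves and a tertiary carbocation remains.
After step 1 the species present is a tertiary carbocation.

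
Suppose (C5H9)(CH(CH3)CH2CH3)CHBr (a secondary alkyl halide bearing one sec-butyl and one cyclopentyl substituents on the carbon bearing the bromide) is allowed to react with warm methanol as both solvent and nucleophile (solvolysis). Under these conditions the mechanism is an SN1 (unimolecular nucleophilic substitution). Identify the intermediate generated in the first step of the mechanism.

Step 1: Rate-determining heterolysis of the C–Br bond gives Br⁻ and a secondary carbocation.
After step 1 the species present is a secondary carbocation.

secondary carbocation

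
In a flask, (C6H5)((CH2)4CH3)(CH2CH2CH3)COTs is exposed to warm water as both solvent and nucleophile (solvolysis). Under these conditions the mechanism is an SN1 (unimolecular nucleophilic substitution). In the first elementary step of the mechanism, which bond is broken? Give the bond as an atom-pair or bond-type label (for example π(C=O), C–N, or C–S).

C–O

Step 1: Ionisation: the C–O σ-bond cleaves heterolytically; both bonding electrons depart with TsO⁻, leaving a tertiary carbocation at the α-carbon.
The bond broken in this step is the C–O bond.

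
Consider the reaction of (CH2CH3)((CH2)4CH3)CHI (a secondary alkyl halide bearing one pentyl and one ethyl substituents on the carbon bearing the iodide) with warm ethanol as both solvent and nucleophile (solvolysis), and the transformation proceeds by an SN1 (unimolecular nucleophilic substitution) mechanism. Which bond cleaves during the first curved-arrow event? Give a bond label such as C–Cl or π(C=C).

C–I

Step 1: The C–I bond breaks with both electrons going to the iodide; I⁻ leaves and a secondary carbocation remains.
The bond broken in this step is the C–I bond.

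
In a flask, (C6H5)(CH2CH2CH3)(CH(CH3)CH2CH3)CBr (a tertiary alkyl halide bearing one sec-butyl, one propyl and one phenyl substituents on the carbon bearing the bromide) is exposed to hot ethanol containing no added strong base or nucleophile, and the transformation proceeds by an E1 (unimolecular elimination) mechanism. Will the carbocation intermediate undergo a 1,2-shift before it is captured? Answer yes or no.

The first-formed carbocation is tertiary.
No single 1,2-shift to an adjacent carbon would produce a more-substituted cation than the one already present, so no rearrangement occurs.

no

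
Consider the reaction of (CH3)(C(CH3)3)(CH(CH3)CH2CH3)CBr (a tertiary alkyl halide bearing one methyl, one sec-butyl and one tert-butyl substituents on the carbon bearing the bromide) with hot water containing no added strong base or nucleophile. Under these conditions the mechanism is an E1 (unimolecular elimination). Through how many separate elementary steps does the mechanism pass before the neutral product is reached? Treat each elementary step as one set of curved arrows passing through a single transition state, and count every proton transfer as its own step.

2

Step 1: Unassisted departure of Br⁻ (taking the C–Br bonding pair) generates a tertiary carbocation.
(No 1,2-shift: no single shift to an adjacent carbon would give a more stable cation.)
Step 2: A water molecule (solvent) deprotonates a β-carbon; as the C–H bond breaks, those electrons form the new alkene π bond.
Total: 2 elementary steps.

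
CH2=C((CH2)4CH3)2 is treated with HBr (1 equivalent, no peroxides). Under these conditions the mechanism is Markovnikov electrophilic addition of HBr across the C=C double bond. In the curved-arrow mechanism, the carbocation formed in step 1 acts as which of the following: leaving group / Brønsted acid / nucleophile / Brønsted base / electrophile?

electrophile

Step 2: Nucleophilic attack by Br⁻ on the carbocation completes the addition, giving R–Br.
The carbocation formed in step 1 accepts an electron pair into an empty or π* orbital — it is the electrophile.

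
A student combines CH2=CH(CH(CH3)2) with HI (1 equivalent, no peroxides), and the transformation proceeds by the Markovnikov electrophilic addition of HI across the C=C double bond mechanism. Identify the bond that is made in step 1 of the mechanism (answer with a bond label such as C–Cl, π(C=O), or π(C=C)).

C–H

Step 1: Protonation of the alkene by HI: the π bond acts as the nucleophile and picks up H⁺, giving the more stable (Markovnikov) secondary carbocation. The H–I bond breaks heterolytically, releasing I⁻.
The bond formed in this step is the C–H bond.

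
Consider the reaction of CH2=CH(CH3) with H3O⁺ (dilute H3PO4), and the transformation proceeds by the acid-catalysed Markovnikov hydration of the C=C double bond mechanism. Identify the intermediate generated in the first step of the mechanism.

secondary carbocation

Step 1: Protonation of the alkene by H3O⁺: the π bond acts as the nucleophile and picks up H⁺, giving the more stable (Markovnikov) secondary carbocation. H2O is released.
After step 1 the species present is a secondary carbocation.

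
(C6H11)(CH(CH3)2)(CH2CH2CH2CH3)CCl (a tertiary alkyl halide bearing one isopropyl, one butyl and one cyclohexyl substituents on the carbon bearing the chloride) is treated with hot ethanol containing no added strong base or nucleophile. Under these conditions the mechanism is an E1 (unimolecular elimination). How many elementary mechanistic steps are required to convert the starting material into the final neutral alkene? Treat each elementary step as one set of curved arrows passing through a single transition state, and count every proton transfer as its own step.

Step 1: The C–Cl bond breaks with both electrons going to the chloride; Cl⁻ leaves and a tertiary carbocation remains.
(No 1,2-shift: no single shift to an adjacent carbon would give a more stable cation.)
Step 2: An ethanol molecule (solvent) deprotonates a β-carbon; as the C–H bond breaks, those electrons form the new alkene π bond.
Total: 2 elementary steps.

2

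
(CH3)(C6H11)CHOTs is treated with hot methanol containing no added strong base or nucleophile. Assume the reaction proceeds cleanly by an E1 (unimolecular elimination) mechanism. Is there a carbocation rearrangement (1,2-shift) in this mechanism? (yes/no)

yes

The first-formed carbocation is secondary.
The adjacent cyclohexyl carbon already bears 2 other carbon substituents and has a hydrogen to migrate; after a 1,2-hydride shift from that carbon the positive charge sits on a tertiary centre.
Tertiary is more stable than secondary, so the shift occurs.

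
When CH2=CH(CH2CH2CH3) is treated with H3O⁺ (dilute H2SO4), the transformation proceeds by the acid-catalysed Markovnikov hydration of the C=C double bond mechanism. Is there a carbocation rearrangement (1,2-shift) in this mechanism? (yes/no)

The first-formed carbocation is secondary.
No single 1,2-shift to an adjacent carbon would produce a more-substituted cation than the one already present, so no rearrangement occurs.

no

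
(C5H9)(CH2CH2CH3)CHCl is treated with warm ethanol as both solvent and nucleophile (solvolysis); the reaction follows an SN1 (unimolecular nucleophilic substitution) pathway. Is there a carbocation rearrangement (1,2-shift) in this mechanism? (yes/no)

The first-formed carbocation is secondary.
The adjacent cyclopentyl carbon already bears 2 other carbon substituents and has a hydrogen to migrate; after a 1,2-hydride shift from that carbon the positive charge sits on a tertiary centre.
Tertiary is more stable than secondary, so the shift occurs.

yes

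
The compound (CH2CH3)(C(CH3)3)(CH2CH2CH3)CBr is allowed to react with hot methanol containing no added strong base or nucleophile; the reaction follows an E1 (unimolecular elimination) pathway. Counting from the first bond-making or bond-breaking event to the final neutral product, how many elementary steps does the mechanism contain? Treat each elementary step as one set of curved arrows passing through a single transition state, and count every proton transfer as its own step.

2

Step 1: Rate-determining heterolysis of the C–Br bond gives Br⁻ and a tertiary carbocation.
(No 1,2-shift: no single shift to an adjacent carbon would give a more stable cation.)
Step 2: A weak base (a methanol molecule from the solvent) removes a proton from a carbon adjacent to the cationic centre; the electrons of that C–H bond become the new π(C=C) bond, giving the alkene.
Total: 2 elementary steps.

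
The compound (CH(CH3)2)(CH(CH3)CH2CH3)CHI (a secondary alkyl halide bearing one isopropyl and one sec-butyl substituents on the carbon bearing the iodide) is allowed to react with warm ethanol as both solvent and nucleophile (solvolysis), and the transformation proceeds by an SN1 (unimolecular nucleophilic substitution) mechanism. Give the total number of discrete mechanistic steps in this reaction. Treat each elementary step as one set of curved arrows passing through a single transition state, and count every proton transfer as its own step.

Step 1: Ionisation: the C–I σ-bond cleaves heterolytically; both bonding electrons depart with I⁻, leaving a secondary carbocation at the α-carbon.
Step 2: Carbocation rearrangement: a 1,2-hydride shift from the adjacent isopropyl carbon converts the initially-formed secondary cation into the more stable tertiary cation.
Step 3: A lone pair on the oxygen of CH3CH2OH attacks the carbocation, forming a new C–O σ-bond and an oxonium ion.
Step 4: Proton transfer from the O–H of the oxonium ion to a solvent molecule delivers the neutral ether.
Total: 4 elementary steps.

4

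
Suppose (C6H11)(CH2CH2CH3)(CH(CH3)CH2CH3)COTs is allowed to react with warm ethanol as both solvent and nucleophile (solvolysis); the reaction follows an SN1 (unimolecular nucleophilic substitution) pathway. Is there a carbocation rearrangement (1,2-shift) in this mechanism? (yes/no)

no

The first-formed carbocation is tertiary.
No single 1,2-shift to an adjacent carbon would produce a more-substituted cation than the one already present, so no rearrangement occurs.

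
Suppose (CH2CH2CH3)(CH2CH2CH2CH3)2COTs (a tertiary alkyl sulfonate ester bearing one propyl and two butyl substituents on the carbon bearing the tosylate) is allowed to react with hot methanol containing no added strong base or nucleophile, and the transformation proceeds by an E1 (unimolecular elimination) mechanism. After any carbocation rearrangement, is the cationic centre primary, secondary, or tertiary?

Step 1: Rate-determining heterolysis of the C–O bond gives TsO⁻ and a tertiary carbocation.
No single 1,2-shift to an adjacent carbon would give a more-substituted cation, so no rearrangement occurs.

tertiary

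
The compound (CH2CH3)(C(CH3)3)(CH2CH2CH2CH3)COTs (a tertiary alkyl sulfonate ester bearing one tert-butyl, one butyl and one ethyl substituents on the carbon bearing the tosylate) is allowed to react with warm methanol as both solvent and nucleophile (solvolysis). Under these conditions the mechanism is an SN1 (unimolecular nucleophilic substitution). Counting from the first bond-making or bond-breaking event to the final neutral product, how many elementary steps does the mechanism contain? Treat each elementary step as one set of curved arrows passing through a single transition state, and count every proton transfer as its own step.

3

Step 1: The C–O bond breaks with both electrons going to the tosylate; TsO⁻ leaves and a tertiary carbocation remains.
(No 1,2-shift: no single shift to an adjacent carbon would give a more stable cation.)
Step 2: Nucleophilic capture: the oxygen of CH3OH bonds to the cationic carbon, producing an oxonium-ion intermediate.
Step 3: Deprotonation of the oxonium oxygen by solvent methanol yields the neutral ether.
Total: 3 elementary steps.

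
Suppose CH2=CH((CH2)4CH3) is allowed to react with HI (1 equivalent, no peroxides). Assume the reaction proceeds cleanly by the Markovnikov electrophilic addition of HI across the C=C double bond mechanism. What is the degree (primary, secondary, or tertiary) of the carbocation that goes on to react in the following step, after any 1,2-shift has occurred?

Step 1: Protonation of the alkene by HI: the π bond acts as the nucleophile and picks up H⁺, giving the more stable (Markovnikov) secondary carbocation. The H–I bond breaks heterolytically, releasing I⁻.
No single 1,2-shift to an adjacent carbon would give a more-substituted cation, so no rearrangement occurs.

secondary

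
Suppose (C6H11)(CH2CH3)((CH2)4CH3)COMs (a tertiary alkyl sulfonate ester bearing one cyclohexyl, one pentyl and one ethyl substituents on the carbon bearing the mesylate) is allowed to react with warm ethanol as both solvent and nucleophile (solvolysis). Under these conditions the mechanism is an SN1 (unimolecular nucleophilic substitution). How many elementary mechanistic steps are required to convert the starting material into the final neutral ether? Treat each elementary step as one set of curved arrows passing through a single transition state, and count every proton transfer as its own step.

Step 1: Rate-determining heterolysis of the C–O bond gives MsO⁻ and a tertiary carbocation.
(No 1,2-shift: no single shift to an adjacent carbon would give a more stable cation.)
Step 2: Nucleophilic capture: the oxygen of CH3CH2OH bonds to the cationic carbon, producing an oxonium-ion intermediate.
Step 3: Deprotonation of the oxonium oxygen by solvent ethanol yields the neutral ether.
Total: 3 elementary steps.

3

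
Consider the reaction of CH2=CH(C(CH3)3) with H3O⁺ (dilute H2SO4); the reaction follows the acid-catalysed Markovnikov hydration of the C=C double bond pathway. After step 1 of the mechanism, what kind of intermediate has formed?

Step 1: Protonation of the alkene by H3O⁺: the π bond acts as the nucleophile and picks up H⁺, giving the more stable (Markovnikov) secondary carbocation. H2O is released.
After step 1 the species present is a secondary carbocation.

secondary carbocation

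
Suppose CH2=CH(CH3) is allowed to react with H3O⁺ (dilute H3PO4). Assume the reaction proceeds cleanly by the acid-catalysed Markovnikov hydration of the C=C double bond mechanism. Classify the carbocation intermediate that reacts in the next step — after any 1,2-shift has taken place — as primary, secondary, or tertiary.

Step 1: Electrophilic addition begins with the π(C=C) electrons forming a bond to the proton of H3O⁺. Following Markovnikov's rule, the resulting cation is secondary. H2O is released.
No single 1,2-shift to an adjacent carbon would give a more-substituted cation, so no rearrangement occurs.

secondary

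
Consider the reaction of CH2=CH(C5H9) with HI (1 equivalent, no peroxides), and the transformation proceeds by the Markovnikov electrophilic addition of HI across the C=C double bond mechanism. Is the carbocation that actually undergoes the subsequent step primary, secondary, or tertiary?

tertiary

Step 1: Protonation of the alkene by HI: the π bond acts as the nucleophile and picks up H⁺, giving the more stable (Markovnikov) secondary carbocation. The H–I bond breaks heterolytically, releasing I⁻.
Step 2: A hydride (H with its bonding pair) migrates from the adjacent cyclopentyl carbon to the cationic centre — a 1,2-hydride shift — upgrading the secondary cation to a tertiary one.
The cation rearranges from secondary to tertiary via a 1,2-hydride shift from the adjacent cyclopentyl carbon; the tertiary cation is what reacts next.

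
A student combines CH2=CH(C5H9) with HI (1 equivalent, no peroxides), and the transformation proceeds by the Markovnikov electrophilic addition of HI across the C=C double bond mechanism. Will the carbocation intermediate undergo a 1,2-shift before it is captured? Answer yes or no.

The first-formed carbocation is secondary.
The adjacent cyclopentyl carbon already bears 2 other carbon substituents and has a hydrogen to migrate; after a 1,2-hydride shift from that carbon the positive charge sits on a tertiary centre.
Tertiary is more stable than secondary, so the shift occurs.

yes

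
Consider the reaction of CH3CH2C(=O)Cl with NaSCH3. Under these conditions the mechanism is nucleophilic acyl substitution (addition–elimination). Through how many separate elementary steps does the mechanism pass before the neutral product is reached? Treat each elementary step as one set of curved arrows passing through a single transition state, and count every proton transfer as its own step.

2

Step 1: A lone pair on the S of CH3S⁻ attacks the electrophilic acyl carbon; the π(C=O) electrons move onto oxygen, giving a tetrahedral intermediate.
Step 2: Collapse of the tetrahedral intermediate: the alkoxide oxygen pushes its lone pair back to re-form C=O while Cl⁻ leaves.
Total: 2 elementary steps.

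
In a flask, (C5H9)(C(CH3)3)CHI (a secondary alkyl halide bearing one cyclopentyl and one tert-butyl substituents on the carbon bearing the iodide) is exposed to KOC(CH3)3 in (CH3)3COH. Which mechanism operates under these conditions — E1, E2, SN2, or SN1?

E2

Conditions: a strong/bulky base with a secondary substrate bearing a β-hydrogen.
These conditions are the textbook signature of the E2 pathway.
A strong (often hindered) base removes a β-H in concert with loss of the leaving group — bimolecular elimination.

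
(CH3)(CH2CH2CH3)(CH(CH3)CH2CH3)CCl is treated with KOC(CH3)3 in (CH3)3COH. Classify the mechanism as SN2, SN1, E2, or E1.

Conditions: a strong/bulky base with a tertiary substrate bearing a β-hydrogen.
These conditions are the textbook signature of the E2 pathway.
A strong (often hindered) base removes a β-H in concert with loss of the leaving group — bimolecular elimination.

E2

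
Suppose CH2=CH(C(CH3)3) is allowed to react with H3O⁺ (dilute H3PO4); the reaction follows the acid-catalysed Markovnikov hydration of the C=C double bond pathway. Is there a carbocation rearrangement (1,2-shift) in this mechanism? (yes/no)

yes

The first-formed carbocation is secondary.
The adjacent tert-butyl carbon has no hydrogen but bears methyl groups; migration of one methyl with its bonding pair (a 1,2-methyl shift) places the charge on a tertiary centre.
Tertiary is more stable than secondary, so the shift occurs.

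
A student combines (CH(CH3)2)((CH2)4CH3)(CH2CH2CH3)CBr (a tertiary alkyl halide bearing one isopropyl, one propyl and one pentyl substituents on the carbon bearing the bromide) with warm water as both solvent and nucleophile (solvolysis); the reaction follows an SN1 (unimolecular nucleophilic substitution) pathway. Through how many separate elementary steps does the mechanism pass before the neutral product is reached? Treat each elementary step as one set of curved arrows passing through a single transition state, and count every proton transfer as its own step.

Step 1: Rate-determining heterolysis of the C–Br bond gives Br⁻ and a tertiary carbocation.
(No 1,2-shift: no single shift to an adjacent carbon would give a more stable cation.)
Step 2: A lone pair on the oxygen of H2O attacks the carbocation, forming a new C–O σ-bond and an oxonium ion.
Step 3: A second solvent molecule removes the proton on oxygen, giving the neutral alcohol product.
Total: 3 elementary steps.

3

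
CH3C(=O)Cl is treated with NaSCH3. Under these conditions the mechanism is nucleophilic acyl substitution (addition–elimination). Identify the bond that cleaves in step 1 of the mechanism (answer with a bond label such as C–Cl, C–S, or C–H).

Step 1: Nucleophilic addition of CH3S⁻ to the acyl carbon breaks the π(C=O) bond and yields a tetrahedral, anionic intermediate.
The bond broken in this step is the π(C=O) bond.

π(C=O)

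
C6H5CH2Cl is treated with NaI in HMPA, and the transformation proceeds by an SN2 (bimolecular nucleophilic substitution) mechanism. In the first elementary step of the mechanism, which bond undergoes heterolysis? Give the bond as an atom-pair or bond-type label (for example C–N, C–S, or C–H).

Step 1: I⁻ attacks the back face of the α-carbon while Cl⁻ departs with the C–Cl bonding pair — a single concerted displacement through a pentacoordinate transition state.
The bond broken in this step is the C–Cl bond.

C–Cl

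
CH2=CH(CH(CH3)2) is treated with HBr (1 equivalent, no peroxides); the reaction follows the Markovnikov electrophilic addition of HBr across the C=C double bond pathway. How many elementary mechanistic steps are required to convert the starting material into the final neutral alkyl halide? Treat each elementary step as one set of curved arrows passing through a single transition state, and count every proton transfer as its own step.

Step 1: Electrophilic addition begins with the π(C=C) electrons forming a bond to the proton of HBr. Following Markovnikov's rule, the resulting cation is secondary. The H–Br bond breaks heterolytically, releasing Br⁻.
Step 2: A hydride (H with its bonding pair) migrates from the adjacent isopropyl carbon to the cationic centre — a 1,2-hydride shift — upgrading the secondary cation to a tertiary one.
Step 3: Br⁻ captures the cation: a lone pair on Br⁻ fills the empty p orbital, producing the alkyl halide product.
Total: 3 elementary steps.

3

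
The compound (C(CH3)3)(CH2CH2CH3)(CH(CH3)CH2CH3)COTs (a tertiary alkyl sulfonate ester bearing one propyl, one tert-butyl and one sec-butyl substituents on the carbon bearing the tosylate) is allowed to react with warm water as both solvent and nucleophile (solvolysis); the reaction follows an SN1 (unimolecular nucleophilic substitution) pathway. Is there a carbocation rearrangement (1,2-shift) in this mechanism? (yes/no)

no

The first-formed carbocation is tertiary.
No single 1,2-shift to an adjacent carbon would produce a more-substituted cation than the one already present, so no rearrangement occurs.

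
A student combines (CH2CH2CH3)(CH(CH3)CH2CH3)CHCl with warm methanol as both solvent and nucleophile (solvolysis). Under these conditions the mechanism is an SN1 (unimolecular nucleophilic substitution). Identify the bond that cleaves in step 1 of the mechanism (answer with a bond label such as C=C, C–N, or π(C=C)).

Step 1: Ionisation: the C–Cl σ-bond cleaves heterolytically; both bonding electrons depart with Cl⁻, leaving a secondary carbocation at the α-carbon.
The bond broken in this step is the C–Cl bond.

C–Cl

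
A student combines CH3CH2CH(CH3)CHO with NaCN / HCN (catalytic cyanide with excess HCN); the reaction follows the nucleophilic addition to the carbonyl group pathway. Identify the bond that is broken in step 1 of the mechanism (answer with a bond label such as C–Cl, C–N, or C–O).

Step 1: A lone pair / filled orbital on CN⁻ attacks the electrophilic carbonyl carbon; the π(C=O) electrons shift onto oxygen, producing a tetrahedral alkoxide intermediate.
The bond broken in this step is the π(C=O) bond.

π(C=O)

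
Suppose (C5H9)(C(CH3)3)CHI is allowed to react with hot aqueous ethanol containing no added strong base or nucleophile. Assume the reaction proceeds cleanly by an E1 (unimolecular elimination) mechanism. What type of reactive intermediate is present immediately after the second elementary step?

tertiary carbocation

Step 1: Ionisation: the C–I σ-bond cleaves heterolytically; both bonding electrons depart with I⁻, leaving a secondary carbocation at the α-carbon.
Step 2: A hydride (H with its bonding pair) migrates from the adjacent cyclopentyl carbon to the cationic centre — a 1,2-hydride shift — upgrading the secondary cation to a tertiary one.
After step 2 the species present is a tertiary carbocation.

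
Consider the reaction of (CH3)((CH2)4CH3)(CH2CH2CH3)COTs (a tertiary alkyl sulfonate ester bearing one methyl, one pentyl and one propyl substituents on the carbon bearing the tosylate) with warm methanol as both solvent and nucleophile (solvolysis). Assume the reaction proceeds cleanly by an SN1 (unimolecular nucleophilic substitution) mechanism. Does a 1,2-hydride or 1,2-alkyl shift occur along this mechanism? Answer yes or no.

no

The first-formed carbocation is tertiary.
No single 1,2-shift to an adjacent carbon would produce a more-substituted cation than the one already present, so no rearrangement occurs.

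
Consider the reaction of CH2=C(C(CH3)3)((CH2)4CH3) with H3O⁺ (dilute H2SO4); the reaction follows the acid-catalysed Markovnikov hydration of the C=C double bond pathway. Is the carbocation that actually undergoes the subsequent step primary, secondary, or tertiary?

Step 1: Electrophilic addition begins with the π(C=C) electrons forming a bond to the proton of H3O⁺. Following Markovnikov's rule, the resulting cation is tertiary. H2O is released.
No single 1,2-shift to an adjacent carbon would give a more-substituted cation, so no rearrangement occurs.

tertiary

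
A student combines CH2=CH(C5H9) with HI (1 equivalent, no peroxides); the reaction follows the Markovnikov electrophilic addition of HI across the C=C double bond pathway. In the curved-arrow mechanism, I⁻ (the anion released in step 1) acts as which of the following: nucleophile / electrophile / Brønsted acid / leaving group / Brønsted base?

Step 3: I⁻ captures the cation: a lone pair on I⁻ fills the empty p orbital, producing the alkyl halide product.
I⁻ (the anion released in step 1) donates an electron pair to form a new σ-bond to carbon — it is the nucleophile.

nucleophile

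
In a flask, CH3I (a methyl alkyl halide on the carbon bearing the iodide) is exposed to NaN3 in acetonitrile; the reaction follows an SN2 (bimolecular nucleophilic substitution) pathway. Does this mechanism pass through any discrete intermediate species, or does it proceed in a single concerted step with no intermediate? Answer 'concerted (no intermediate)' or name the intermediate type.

concerted (no intermediate)

The azide nucleophile donates a lone pair from N to the α-carbon in a backside attack; simultaneously the C–I σ-bond breaks and both of its electrons leave with I⁻. One concerted step with inversion of configuration.
All bond changes occur in one transition state; no discrete intermediate is formed.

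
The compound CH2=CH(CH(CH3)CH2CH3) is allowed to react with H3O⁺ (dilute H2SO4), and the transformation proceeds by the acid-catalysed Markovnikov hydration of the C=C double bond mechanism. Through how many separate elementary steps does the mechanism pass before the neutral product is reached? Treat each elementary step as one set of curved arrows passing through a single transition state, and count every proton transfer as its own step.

Step 1: Protonation of the alkene by H3O⁺: the π bond acts as the nucleophile and picks up H⁺, giving the more stable (Markovnikov) secondary carbocation. H2O is released.
Step 2: A 1,2-hydride shift from the adjacent sec-butyl carbon moves the positive charge from the secondary centre to an adjacent carbon, generating a more stable tertiary carbocation.
Step 3: Water acts as the nucleophile: an oxygen lone pair bonds to the cationic carbon, giving an oxonium-ion intermediate.
Step 4: Proton transfer from the O–H of the oxonium ion to H2O completes the catalytic cycle and yields the alcohol.
Total: 4 elementary steps.

4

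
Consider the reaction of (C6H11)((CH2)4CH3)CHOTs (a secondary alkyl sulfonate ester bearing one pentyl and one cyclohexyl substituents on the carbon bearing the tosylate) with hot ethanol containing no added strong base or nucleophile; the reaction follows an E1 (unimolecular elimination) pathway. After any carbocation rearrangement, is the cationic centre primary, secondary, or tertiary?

tertiary

Step 1: Ionisation: the C–O σ-bond cleaves heterolytically; both bonding electrons depart with TsO⁻, leaving a secondary carbocation at the α-carbon.
Step 2: A hydride (H with its bonding pair) migrates from the adjacent cyclohexyl carbon to the cationic centre — a 1,2-hydride shift — upgrading the secondary cation to a tertiary one.
The cation rearranges from secondary to tertiary via a 1,2-hydride shift from the adjacent cyclohexyl carbon; the tertiary cation is what reacts next.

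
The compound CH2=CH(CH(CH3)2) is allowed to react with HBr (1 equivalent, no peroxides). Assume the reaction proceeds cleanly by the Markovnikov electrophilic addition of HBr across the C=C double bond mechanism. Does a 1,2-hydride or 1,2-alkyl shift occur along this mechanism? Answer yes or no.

yes

The first-formed carbocation is secondary.
The adjacent isopropyl carbon already bears 2 other carbon substituents and has a hydrogen to migrate; after a 1,2-hydride shift from that carbon the positive charge sits on a tertiary centre.
Tertiary is more stable than secondary, so the shift occurs.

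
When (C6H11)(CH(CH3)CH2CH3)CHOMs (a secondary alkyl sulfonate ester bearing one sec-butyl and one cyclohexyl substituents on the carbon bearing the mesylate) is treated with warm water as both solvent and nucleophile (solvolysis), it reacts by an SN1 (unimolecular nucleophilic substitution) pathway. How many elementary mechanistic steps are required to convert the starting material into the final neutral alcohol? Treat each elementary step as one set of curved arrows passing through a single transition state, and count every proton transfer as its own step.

4

Step 1: The C–O bond breaks with both electrons going to the mesylate; MsO⁻ leaves and a secondary carbocation remains.
Step 2: A 1,2-hydride shift from the adjacent sec-butyl carbon moves the positive charge from the secondary centre to an adjacent carbon, generating a more stable tertiary carbocation.
Step 3: H2O donates an oxygen lone pair into the empty p orbital of the cation, giving a protonated alcohol (an oxonium ion).
Step 4: A second solvent molecule removes the proton on oxygen, giving the neutral alcohol product.
Total: 4 elementary steps.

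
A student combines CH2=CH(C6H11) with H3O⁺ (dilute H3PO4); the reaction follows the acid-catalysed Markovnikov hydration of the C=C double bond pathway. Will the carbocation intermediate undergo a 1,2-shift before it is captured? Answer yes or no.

The first-formed carbocation is secondary.
The adjacent cyclohexyl carbon already bears 2 other carbon substituents and has a hydrogen to migrate; after a 1,2-hydride shift from that carbon the positive charge sits on a tertiary centre.
Tertiary is more stable than secondary, so the shift occurs.

yes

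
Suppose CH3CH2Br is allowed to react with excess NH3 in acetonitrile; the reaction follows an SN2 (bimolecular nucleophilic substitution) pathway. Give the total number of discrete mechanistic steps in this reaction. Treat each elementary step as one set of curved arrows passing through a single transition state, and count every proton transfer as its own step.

2

Step 1: A lone pair on the N of NH3 attacks the α-carbon from the back side while the C–Br bond breaks; both bonding electrons leave with Br⁻. The product of this concerted step is an alkylammonium ion.
Step 2: A second equivalent of NH3 removes a proton from the N, giving the neutral product.
Total: 2 elementary steps.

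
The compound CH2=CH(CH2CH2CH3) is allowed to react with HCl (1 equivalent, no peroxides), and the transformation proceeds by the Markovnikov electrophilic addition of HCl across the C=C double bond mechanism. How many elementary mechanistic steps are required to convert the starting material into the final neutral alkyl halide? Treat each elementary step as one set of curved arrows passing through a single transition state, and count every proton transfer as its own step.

Step 1: Protonation of the alkene by HCl: the π bond acts as the nucleophile and picks up H⁺, giving the more stable (Markovnikov) secondary carbocation. The H–Cl bond breaks heterolytically, releasing Cl⁻.
(No 1,2-shift: no single shift to an adjacent carbon would give a more stable cation.)
Step 2: Cl⁻ captures the cation: a lone pair on Cl⁻ fills the empty p orbital, producing the alkyl halide product.
Total: 2 elementary steps.

2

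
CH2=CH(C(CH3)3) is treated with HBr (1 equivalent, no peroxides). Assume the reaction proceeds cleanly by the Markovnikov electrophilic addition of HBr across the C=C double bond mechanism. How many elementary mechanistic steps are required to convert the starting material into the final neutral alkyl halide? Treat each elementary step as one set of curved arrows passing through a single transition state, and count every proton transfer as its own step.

Step 1: Electrophilic addition begins with the π(C=C) electrons forming a bond to the proton of HBr. Following Markovnikov's rule, the resulting cation is secondary. The H–Br bond breaks heterolytically, releasing Br⁻.
Step 2: A 1,2-methyl shift from the adjacent tert-butyl carbon moves the positive charge from the secondary centre to an adjacent carbon, generating a more stable tertiary carbocation.
Step 3: Br⁻ captures the cation: a lone pair on Br⁻ fills the empty p orbital, producing the alkyl halide product.
Total: 3 elementary steps.

3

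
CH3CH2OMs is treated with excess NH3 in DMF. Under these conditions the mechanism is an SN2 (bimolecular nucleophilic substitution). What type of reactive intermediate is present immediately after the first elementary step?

Step 1: A lone pair on the N of NH3 attacks the α-carbon from the back side while the C–O bond breaks; both bonding electrons leave with MsO⁻. The product of this concerted step is an alkylammonium ion.
After step 1 the species present is an ammonium ion.

ammonium ion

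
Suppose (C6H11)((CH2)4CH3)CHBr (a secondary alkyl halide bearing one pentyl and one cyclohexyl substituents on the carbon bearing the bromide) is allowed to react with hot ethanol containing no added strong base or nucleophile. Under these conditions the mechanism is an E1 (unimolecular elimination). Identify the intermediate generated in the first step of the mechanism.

secondary carbocation

Step 1: Unassisted departure of Br⁻ (taking the C–Br bonding pair) generates a secondary carbocation.
After step 1 the species present is a secondary carbocation.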